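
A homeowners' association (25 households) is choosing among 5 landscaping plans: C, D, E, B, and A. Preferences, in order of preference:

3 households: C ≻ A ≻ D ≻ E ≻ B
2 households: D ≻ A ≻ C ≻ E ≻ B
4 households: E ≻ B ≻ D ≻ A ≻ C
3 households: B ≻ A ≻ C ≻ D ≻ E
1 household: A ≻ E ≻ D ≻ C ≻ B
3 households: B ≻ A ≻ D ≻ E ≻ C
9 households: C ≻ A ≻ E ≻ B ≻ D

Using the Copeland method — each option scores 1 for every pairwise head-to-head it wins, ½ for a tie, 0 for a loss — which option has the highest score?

A

C: beats D, E, and B; loses to A → score 3.
D: loses to C, E, B, and A → score 0.
E: beats D and B; loses to C and A → score 2.
B: beats D; loses to C, E, and A → score 1.
A: beats C, D, E, and B → score 4.
A has the best pairwise record.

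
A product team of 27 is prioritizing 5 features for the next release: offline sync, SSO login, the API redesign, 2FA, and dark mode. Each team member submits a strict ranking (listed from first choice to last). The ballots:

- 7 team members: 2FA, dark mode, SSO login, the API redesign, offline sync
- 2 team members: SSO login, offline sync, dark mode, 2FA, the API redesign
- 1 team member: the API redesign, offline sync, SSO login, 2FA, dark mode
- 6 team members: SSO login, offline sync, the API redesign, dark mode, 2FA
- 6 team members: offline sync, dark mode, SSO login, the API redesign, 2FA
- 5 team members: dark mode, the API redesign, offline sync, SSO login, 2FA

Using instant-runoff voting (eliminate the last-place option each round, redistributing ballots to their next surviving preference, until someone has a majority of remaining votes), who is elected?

Round 1: offline sync 6, SSO login 8, the API redesign 1, 2FA 7, dark mode 5. Eliminate the API redesign.
Round 2: offline sync 7, SSO login 8, 2FA 7, dark mode 5. Eliminate dark mode.
Round 3: offline sync 12, SSO login 8, 2FA 7. Eliminate 2FA.
Round 4: offline sync 12, SSO login 15. SSO login has a majority.

SSO login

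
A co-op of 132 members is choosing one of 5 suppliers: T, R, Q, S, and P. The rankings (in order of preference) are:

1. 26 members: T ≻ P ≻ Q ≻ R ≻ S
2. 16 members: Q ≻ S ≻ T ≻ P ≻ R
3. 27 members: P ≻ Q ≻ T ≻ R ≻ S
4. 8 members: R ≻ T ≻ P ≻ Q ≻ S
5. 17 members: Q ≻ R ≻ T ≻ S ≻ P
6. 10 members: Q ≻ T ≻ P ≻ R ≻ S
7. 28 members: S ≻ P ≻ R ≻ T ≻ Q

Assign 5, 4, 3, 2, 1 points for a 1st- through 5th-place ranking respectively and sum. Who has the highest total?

T: 26·5 + 16·3 + 27·3 + 8·4 + 17·3 + 10·4 + 28·2 = 438
R: 26·2 + 16·1 + 27·2 + 8·5 + 17·4 + 10·2 + 28·3 = 334
Q: 26·3 + 16·5 + 27·4 + 8·2 + 17·5 + 10·5 + 28·1 = 445
S: 26·1 + 16·4 + 27·1 + 8·1 + 17·2 + 10·1 + 28·5 = 309
P: 26·4 + 16·2 + 27·5 + 8·3 + 17·1 + 10·3 + 28·4 = 454
P has the highest Borda score (454).

P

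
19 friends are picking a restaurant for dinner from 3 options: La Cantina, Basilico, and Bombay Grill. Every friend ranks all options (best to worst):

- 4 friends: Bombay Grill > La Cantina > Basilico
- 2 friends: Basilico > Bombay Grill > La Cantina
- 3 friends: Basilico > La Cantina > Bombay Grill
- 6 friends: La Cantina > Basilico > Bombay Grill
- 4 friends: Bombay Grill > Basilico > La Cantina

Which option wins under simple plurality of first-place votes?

First-place votes: La Cantina 6, Basilico 5, Bombay Grill 8.
Bombay Grill has the most first-place votes.

Bombay Grill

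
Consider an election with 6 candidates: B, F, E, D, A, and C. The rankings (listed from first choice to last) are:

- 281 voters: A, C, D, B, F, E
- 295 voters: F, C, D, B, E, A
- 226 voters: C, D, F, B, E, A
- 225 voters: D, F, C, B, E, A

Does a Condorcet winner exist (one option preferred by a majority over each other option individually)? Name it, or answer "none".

Checking pairwise contests:
F beats B 746–281.
D beats F 732–295.
B beats E 1027–0.
C beats D 802–225.
B beats A 746–281.
F beats C 520–507.
Every option loses at least one head-to-head, so there is no Condorcet winner.

none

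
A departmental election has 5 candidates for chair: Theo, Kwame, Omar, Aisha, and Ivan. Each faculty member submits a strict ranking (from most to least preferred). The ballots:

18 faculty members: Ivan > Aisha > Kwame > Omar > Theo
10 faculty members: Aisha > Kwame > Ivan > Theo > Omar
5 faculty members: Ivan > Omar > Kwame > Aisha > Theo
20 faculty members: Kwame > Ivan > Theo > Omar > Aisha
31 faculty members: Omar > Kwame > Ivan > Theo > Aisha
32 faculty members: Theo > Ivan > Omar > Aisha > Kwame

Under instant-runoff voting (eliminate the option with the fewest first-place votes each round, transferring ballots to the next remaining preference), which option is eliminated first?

Aisha

Round 1: Theo 32, Kwame 20, Omar 31, Aisha 10, Ivan 23. Eliminate Aisha.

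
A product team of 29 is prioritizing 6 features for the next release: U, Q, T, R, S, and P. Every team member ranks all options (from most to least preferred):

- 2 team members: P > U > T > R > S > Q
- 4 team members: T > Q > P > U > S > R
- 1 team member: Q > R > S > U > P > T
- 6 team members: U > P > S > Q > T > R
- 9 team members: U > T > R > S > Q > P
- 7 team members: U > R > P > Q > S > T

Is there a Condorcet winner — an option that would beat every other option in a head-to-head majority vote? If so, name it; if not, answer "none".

U

U vs Q: 24–5 for U.
U vs T: 25–4 for U.
U vs R: 28–1 for U.
U vs S: 28–1 for U.
U vs P: 23–6 for U.
U beats every other option head-to-head.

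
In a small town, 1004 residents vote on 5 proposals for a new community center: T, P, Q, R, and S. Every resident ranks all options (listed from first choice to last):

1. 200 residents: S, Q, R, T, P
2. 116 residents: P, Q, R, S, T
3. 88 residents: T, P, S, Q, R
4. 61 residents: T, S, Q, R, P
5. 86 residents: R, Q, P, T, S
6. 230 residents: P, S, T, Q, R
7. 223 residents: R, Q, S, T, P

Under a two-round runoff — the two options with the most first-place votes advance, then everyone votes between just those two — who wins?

Round 1 first-place votes: T 149, P 346, Q 0, R 309, S 200.
P and R advance.
Runoff: P is preferred to R by 434 voters; R by 570.
R wins the runoff.

R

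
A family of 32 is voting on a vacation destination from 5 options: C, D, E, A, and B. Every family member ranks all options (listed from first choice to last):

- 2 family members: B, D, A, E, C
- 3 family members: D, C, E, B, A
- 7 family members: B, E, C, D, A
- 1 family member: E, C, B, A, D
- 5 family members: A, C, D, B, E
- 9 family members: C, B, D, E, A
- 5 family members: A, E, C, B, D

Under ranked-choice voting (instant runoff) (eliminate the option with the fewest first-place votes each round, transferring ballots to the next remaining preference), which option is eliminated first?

Round 1: C 9, D 3, E 1, A 10, B 9. Eliminate E.

E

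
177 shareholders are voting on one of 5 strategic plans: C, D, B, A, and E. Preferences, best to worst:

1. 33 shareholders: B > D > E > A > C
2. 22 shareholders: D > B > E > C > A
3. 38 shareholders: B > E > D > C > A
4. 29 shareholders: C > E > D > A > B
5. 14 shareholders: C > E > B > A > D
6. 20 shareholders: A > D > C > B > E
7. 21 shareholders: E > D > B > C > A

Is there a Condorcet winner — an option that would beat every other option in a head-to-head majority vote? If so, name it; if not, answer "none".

Checking pairwise contests:
D beats C 134–43.
E beats D 102–75.
D beats B 92–85.
C beats A 124–53.
B beats E 113–64.
Every option loses at least one head-to-head, so there is no Condorcet winner.

none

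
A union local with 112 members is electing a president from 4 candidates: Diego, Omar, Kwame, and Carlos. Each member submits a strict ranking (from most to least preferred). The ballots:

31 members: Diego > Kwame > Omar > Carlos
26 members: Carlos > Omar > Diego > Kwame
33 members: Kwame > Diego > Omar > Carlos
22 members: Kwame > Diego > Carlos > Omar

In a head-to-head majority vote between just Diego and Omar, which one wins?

Voters preferring Diego to Omar: 86; preferring Omar to Diego: 26.
Diego wins the head-to-head.

Diego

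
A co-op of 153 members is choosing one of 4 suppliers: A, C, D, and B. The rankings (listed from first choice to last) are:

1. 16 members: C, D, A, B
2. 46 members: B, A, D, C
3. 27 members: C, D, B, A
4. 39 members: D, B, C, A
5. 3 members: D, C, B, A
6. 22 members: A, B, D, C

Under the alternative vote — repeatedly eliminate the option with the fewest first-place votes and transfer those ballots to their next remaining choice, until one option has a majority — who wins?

Round 1: A 22, C 43, D 42, B 46. Eliminate A.
Round 2: C 43, D 42, B 68. Eliminate D.
Round 3: C 46, B 107. B has a majority.

B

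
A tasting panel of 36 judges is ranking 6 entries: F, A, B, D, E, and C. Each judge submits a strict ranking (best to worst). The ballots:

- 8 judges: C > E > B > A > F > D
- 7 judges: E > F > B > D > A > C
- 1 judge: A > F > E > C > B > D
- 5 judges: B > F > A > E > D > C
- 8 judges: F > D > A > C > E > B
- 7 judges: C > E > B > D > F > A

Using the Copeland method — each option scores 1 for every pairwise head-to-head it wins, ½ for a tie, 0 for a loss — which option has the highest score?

E

F: beats A, D, and C; loses to B and E → score 3.
A: beats C; loses to F, B, D, and E → score 1.
B: beats F, A, and D; loses to E and C → score 3.
D: beats A and C; loses to F, B, and E → score 2.
E: beats F, A, B, and D; loses to C → score 4.
C: beats B and E; loses to F, A, and D → score 2.
E has the best pairwise record.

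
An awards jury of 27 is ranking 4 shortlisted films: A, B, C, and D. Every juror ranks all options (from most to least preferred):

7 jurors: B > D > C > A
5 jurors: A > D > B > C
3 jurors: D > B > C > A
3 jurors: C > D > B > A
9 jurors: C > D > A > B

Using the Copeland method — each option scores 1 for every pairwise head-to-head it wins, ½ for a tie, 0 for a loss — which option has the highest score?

D

A: beats B; loses to C and D → score 1.
B: beats C; loses to A and D → score 1.
C: beats A; loses to B and D → score 1.
D: beats A, B, and C → score 3.
D has the best pairwise record.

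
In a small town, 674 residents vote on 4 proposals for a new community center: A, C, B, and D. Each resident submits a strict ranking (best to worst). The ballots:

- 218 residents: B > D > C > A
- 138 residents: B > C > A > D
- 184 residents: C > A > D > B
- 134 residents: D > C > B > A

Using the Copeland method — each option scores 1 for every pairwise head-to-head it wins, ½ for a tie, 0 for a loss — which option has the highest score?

B

A: loses to C, B, and D → score 0.
C: beats A; loses to B and D → score 1.
B: beats A, C, and D → score 3.
D: beats A and C; loses to B → score 2.
B has the best pairwise record.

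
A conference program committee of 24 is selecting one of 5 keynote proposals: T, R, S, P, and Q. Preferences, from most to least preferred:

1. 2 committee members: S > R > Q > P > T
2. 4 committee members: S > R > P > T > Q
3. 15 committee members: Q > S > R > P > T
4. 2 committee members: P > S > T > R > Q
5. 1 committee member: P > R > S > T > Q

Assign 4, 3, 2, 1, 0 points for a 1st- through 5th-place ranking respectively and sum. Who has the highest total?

T: 2·0 + 4·1 + 15·0 + 2·2 + 1·1 = 9
R: 2·3 + 4·3 + 15·2 + 2·1 + 1·3 = 53
S: 2·4 + 4·4 + 15·3 + 2·3 + 1·2 = 77
P: 2·1 + 4·2 + 15·1 + 2·4 + 1·4 = 37
Q: 2·2 + 4·0 + 15·4 + 2·0 + 1·0 = 64
S has the highest Borda score (77).

S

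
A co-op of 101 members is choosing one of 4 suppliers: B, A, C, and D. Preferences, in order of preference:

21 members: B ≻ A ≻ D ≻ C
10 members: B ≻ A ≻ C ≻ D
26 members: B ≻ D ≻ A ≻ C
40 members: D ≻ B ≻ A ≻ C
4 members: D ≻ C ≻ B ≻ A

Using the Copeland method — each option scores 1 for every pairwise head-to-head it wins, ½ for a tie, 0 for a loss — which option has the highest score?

B: beats A, C, and D → score 3.
A: beats C; loses to B and D → score 1.
C: loses to B, A, and D → score 0.
D: beats A and C; loses to B → score 2.
B has the best pairwise record.

B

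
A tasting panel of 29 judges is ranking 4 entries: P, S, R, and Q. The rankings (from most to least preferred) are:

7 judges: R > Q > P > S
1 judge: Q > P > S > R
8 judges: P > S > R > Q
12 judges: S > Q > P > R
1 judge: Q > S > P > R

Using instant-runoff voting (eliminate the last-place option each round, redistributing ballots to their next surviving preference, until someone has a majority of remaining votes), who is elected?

Round 1: P 8, S 12, R 7, Q 2. Eliminate Q.
Round 2: P 9, S 13, R 7. Eliminate R.
Round 3: P 16, S 13. P has a majority.

P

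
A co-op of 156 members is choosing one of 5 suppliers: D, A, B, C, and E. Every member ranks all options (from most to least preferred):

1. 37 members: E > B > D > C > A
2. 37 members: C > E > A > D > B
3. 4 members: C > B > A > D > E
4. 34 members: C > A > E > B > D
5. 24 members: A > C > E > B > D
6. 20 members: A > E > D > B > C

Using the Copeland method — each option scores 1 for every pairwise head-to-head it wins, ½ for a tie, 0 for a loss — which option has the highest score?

D: loses to A, B, C, and E → score 0.
A: beats D, B, and E; loses to C → score 3.
B: beats D; loses to A, C, and E → score 1.
C: beats D, A, B, and E → score 4.
E: beats D and B; loses to A and C → score 2.
C has the best pairwise record.

C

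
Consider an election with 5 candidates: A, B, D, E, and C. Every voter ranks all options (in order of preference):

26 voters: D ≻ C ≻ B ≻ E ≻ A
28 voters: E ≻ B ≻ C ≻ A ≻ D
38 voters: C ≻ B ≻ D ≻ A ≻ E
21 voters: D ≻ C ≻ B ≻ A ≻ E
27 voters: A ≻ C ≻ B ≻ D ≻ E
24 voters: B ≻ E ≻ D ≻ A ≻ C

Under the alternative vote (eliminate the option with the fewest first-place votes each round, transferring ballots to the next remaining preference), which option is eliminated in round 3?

Round 1: A 27, B 24, D 47, E 28, C 38. Eliminate B.
Round 2: A 27, D 47, E 52, C 38. Eliminate A.
Round 3: D 47, E 52, C 65. Eliminate D.

D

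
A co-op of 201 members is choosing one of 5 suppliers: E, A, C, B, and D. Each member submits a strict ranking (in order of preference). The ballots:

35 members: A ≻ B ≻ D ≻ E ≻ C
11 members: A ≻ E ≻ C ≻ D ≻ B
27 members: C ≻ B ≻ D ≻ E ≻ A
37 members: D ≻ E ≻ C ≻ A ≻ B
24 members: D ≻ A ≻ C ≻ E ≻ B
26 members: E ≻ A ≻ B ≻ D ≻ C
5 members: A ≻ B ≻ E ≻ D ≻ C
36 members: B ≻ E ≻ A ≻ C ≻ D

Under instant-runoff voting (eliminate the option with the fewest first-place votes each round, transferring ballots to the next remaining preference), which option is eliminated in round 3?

Round 1: E 26, A 51, C 27, B 36, D 61. Eliminate E.
Round 2: A 77, C 27, B 36, D 61. Eliminate C.
Round 3: A 77, B 63, D 61. Eliminate D.

D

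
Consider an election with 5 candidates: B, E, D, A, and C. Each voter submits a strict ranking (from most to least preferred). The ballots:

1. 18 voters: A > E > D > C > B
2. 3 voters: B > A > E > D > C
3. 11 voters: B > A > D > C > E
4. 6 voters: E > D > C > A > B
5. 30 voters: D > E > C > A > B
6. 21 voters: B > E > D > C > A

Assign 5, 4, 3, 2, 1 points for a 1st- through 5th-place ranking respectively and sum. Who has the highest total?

D

B: 18·1 + 3·5 + 11·5 + 6·1 + 30·1 + 21·5 = 229
E: 18·4 + 3·3 + 11·1 + 6·5 + 30·4 + 21·4 = 326
D: 18·3 + 3·2 + 11·3 + 6·4 + 30·5 + 21·3 = 330
A: 18·5 + 3·4 + 11·4 + 6·2 + 30·2 + 21·1 = 239
C: 18·2 + 3·1 + 11·2 + 6·3 + 30·3 + 21·2 = 211
D has the highest Borda score (330).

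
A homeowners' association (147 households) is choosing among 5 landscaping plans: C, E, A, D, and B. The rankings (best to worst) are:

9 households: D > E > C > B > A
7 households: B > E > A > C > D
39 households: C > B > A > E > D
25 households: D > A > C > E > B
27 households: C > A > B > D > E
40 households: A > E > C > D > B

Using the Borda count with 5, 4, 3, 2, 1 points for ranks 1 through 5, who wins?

C

C: 9·3 + 7·2 + 39·5 + 25·3 + 27·5 + 40·3 = 566
E: 9·4 + 7·4 + 39·2 + 25·2 + 27·1 + 40·4 = 379
A: 9·1 + 7·3 + 39·3 + 25·4 + 27·4 + 40·5 = 555
D: 9·5 + 7·1 + 39·1 + 25·5 + 27·2 + 40·2 = 350
B: 9·2 + 7·5 + 39·4 + 25·1 + 27·3 + 40·1 = 355
C has the highest Borda score (566).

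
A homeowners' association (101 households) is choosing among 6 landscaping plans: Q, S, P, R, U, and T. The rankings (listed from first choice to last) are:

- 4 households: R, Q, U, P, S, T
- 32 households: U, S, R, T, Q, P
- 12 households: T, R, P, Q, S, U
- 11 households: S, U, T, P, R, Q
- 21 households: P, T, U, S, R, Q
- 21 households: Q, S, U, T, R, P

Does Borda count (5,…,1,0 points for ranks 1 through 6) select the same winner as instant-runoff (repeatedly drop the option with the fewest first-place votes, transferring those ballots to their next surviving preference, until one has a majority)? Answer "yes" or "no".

yes

Borda — scores: Q 177, S 325, P 171, R 217, U 342, T 283. Winner: U.
Instant-runoff — R1 Q 21, S 11, P 21, R 4, U 32, T 12 (R out); R2 Q 25, S 11, P 21, U 32, T 12 (S out); R3 Q 25, P 21, U 43, T 12 (T out); R4 Q 25, P 33, U 43 (Q out); R5 P 33, U 68 (U winner). Winner: U.
The two methods agree.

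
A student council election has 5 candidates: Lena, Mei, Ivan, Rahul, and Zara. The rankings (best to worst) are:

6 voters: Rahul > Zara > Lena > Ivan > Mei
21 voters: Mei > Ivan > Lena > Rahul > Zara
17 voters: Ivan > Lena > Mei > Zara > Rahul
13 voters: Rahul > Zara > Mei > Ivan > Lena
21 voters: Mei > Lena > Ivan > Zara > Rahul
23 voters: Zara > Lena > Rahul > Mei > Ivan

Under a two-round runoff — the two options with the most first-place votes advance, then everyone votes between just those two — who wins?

Round 1 first-place votes: Lena 0, Mei 42, Ivan 17, Rahul 19, Zara 23.
Mei and Zara advance.
Runoff: Mei is preferred to Zara by 59 voters; Zara by 42.
Mei wins the runoff.

Mei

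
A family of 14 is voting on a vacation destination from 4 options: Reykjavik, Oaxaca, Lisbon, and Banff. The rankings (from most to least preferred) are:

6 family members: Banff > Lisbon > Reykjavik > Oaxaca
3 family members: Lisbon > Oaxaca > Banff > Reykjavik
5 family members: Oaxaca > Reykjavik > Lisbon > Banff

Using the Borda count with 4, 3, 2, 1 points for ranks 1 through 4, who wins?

Reykjavik: 6·2 + 3·1 + 5·3 = 30
Oaxaca: 6·1 + 3·3 + 5·4 = 35
Lisbon: 6·3 + 3·4 + 5·2 = 40
Banff: 6·4 + 3·2 + 5·1 = 35
Lisbon has the highest Borda score (40).

Lisbon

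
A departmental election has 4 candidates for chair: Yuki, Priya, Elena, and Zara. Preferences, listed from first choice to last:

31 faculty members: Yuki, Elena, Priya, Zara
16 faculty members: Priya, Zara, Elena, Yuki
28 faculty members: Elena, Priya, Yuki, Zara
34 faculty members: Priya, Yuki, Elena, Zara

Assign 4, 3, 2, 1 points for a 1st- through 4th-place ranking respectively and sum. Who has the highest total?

Priya

Yuki: 31·4 + 16·1 + 28·2 + 34·3 = 298
Priya: 31·2 + 16·4 + 28·3 + 34·4 = 346
Elena: 31·3 + 16·2 + 28·4 + 34·2 = 305
Zara: 31·1 + 16·3 + 28·1 + 34·1 = 141
Priya has the highest Borda score (346).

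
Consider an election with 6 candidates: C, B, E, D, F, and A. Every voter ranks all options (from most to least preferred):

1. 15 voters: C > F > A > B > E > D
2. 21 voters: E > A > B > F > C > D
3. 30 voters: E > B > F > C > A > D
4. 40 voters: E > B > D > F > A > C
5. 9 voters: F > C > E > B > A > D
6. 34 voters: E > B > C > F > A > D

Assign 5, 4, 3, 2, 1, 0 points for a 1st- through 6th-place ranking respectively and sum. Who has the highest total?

E

C: 15·5 + 21·1 + 30·2 + 40·0 + 9·4 + 34·3 = 294
B: 15·2 + 21·3 + 30·4 + 40·4 + 9·2 + 34·4 = 527
E: 15·1 + 21·5 + 30·5 + 40·5 + 9·3 + 34·5 = 667
D: 15·0 + 21·0 + 30·0 + 40·3 + 9·0 + 34·0 = 120
F: 15·4 + 21·2 + 30·3 + 40·2 + 9·5 + 34·2 = 385
A: 15·3 + 21·4 + 30·1 + 40·1 + 9·1 + 34·1 = 242
E has the highest Borda score (667).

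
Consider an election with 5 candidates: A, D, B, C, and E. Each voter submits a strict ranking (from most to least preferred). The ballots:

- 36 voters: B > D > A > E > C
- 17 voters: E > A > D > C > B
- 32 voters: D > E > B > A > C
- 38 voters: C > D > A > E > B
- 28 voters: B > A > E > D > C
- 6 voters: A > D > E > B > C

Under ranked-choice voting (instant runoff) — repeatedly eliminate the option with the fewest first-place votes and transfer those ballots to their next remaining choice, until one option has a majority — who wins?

Round 1: A 6, D 32, B 64, C 38, E 17. Eliminate A.
Round 2: D 38, B 64, C 38, E 17. Eliminate E.
Round 3: D 55, B 64, C 38. Eliminate C.
Round 4: D 93, B 64. D has a majority.

D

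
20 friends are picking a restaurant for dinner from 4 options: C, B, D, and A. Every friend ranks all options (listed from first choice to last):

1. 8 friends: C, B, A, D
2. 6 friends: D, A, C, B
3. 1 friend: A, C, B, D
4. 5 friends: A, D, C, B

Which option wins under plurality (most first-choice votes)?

First-place votes: C 8, B 0, D 6, A 6.
C has the most first-place votes.

C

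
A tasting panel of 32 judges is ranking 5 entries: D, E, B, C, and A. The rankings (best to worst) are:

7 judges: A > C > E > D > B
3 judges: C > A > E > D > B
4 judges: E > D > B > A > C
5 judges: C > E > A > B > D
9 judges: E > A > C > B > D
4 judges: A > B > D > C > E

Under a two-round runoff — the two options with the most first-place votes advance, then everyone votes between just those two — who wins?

E

Round 1 first-place votes: D 0, E 13, B 0, C 8, A 11.
E and A advance.
Runoff: E is preferred to A by 18 voters; A by 14.
E wins the runoff.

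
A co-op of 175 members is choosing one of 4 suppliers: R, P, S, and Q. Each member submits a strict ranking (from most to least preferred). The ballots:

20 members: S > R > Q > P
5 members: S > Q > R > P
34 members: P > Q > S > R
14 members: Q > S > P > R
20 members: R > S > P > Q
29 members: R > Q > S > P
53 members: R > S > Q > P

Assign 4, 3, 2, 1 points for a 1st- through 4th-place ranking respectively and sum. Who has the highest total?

R: 20·3 + 5·2 + 34·1 + 14·1 + 20·4 + 29·4 + 53·4 = 526
P: 20·1 + 5·1 + 34·4 + 14·2 + 20·2 + 29·1 + 53·1 = 311
S: 20·4 + 5·4 + 34·2 + 14·3 + 20·3 + 29·2 + 53·3 = 487
Q: 20·2 + 5·3 + 34·3 + 14·4 + 20·1 + 29·3 + 53·2 = 426
R has the highest Borda score (526).

R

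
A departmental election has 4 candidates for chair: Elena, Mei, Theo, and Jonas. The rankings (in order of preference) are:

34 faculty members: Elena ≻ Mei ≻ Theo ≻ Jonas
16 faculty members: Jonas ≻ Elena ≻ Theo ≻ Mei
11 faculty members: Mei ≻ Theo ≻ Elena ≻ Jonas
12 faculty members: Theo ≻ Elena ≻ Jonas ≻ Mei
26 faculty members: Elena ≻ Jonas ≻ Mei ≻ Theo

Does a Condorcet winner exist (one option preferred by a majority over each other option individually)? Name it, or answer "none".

Elena

Elena vs Mei: 88–11 for Elena.
Elena vs Theo: 76–23 for Elena.
Elena vs Jonas: 83–16 for Elena.
Elena beats every other option head-to-head.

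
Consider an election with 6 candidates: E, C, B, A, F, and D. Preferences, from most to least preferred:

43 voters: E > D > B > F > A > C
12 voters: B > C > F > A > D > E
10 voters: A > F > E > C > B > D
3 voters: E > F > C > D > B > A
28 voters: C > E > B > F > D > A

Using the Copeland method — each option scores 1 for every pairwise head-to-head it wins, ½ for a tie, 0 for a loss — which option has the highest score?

E: beats C, B, A, F, and D → score 5.
C: beats D; loses to E, B, A, and F → score 1.
B: beats C, A, F, and D; loses to E → score 4.
A: beats C; loses to E, B, F, and D → score 1.
F: beats C, A, and D; loses to E and B → score 3.
D: beats A; loses to E, C, B, and F → score 1.
E has the best pairwise record.

E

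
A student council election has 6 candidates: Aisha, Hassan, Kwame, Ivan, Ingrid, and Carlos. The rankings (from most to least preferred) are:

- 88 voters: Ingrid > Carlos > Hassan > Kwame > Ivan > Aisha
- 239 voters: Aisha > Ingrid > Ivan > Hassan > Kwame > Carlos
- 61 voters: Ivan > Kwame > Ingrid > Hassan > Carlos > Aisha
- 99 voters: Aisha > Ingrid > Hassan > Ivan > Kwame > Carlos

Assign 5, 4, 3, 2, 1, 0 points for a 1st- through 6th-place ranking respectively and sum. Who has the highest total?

Ingrid

Aisha: 88·0 + 239·5 + 61·0 + 99·5 = 1690
Hassan: 88·3 + 239·2 + 61·2 + 99·3 = 1161
Kwame: 88·2 + 239·1 + 61·4 + 99·1 = 758
Ivan: 88·1 + 239·3 + 61·5 + 99·2 = 1308
Ingrid: 88·5 + 239·4 + 61·3 + 99·4 = 1975
Carlos: 88·4 + 239·0 + 61·1 + 99·0 = 413
Ingrid has the highest Borda score (1975).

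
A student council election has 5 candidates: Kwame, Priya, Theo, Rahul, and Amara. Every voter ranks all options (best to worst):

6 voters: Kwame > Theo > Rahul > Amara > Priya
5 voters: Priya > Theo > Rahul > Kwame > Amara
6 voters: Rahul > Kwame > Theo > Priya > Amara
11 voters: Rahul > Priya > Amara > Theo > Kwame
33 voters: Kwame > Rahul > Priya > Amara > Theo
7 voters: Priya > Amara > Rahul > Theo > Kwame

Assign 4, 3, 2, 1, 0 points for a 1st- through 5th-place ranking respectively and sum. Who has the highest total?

Kwame: 6·4 + 5·1 + 6·3 + 11·0 + 33·4 + 7·0 = 179
Priya: 6·0 + 5·4 + 6·1 + 11·3 + 33·2 + 7·4 = 153
Theo: 6·3 + 5·3 + 6·2 + 11·1 + 33·0 + 7·1 = 63
Rahul: 6·2 + 5·2 + 6·4 + 11·4 + 33·3 + 7·2 = 203
Amara: 6·1 + 5·0 + 6·0 + 11·2 + 33·1 + 7·3 = 82
Rahul has the highest Borda score (203).

Rahul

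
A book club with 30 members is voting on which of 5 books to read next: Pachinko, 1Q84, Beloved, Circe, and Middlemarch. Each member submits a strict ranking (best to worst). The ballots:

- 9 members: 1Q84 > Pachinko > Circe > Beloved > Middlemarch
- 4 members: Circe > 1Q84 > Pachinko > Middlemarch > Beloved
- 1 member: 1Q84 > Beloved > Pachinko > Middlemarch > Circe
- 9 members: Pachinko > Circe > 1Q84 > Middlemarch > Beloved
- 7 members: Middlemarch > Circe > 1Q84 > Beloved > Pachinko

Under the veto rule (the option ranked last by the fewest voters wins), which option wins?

Last-place votes: Pachinko 7, 1Q84 0, Beloved 13, Circe 1, Middlemarch 9.
1Q84 is ranked last by the fewest voters, so 1Q84 wins.

1Q84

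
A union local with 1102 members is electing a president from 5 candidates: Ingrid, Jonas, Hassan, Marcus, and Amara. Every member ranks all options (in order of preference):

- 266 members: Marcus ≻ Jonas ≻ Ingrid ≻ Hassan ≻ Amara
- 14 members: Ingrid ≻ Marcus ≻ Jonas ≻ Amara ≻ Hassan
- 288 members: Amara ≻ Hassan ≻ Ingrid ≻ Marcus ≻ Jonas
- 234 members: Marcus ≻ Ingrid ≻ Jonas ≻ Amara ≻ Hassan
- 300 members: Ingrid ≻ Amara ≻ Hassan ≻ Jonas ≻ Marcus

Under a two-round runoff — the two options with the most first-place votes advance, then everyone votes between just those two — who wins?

Ingrid

Round 1 first-place votes: Ingrid 314, Jonas 0, Hassan 0, Marcus 500, Amara 288.
Marcus and Ingrid advance.
Runoff: Marcus is preferred to Ingrid by 500 voters; Ingrid by 602.
Ingrid wins the runoff.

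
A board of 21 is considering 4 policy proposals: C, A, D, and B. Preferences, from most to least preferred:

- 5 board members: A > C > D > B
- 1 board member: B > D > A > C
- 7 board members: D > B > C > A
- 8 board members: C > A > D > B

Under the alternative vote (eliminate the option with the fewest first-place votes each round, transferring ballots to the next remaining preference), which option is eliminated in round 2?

Round 1: C 8, A 5, D 7, B 1. Eliminate B.
Round 2: C 8, A 5, D 8. Eliminate A.

A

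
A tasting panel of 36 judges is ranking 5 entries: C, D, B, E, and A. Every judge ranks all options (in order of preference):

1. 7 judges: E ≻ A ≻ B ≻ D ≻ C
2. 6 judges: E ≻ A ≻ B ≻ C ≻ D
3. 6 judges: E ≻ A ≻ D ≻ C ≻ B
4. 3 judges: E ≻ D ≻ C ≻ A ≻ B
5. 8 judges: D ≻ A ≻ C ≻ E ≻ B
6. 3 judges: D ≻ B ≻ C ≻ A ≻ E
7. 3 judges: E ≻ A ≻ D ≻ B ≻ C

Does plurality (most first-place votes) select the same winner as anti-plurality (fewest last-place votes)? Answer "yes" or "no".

no

Plurality — first-place votes: C 0, D 11, B 0, E 25, A 0. Winner: E.
Anti-plurality — last-place votes: C 10, D 6, B 17, E 3, A 0. Winner: A.
The two methods disagree.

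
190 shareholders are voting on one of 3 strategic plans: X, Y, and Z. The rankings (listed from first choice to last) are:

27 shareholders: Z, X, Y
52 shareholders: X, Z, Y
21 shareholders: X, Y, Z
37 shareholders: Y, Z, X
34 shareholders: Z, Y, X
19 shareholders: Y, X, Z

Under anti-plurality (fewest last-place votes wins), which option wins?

Z

Last-place votes: X 71, Y 79, Z 40.
Z is ranked last by the fewest voters, so Z wins.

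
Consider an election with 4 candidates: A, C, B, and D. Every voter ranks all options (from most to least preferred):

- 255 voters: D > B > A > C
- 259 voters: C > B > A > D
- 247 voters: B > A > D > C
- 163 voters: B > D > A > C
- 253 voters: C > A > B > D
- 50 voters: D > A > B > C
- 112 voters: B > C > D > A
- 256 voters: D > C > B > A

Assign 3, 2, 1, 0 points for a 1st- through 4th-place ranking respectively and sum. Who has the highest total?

A: 255·1 + 259·1 + 247·2 + 163·1 + 253·2 + 50·2 + 112·0 + 256·0 = 1777
C: 255·0 + 259·3 + 247·0 + 163·0 + 253·3 + 50·0 + 112·2 + 256·2 = 2272
B: 255·2 + 259·2 + 247·3 + 163·3 + 253·1 + 50·1 + 112·3 + 256·1 = 3153
D: 255·3 + 259·0 + 247·1 + 163·2 + 253·0 + 50·3 + 112·1 + 256·3 = 2368
B has the highest Borda score (3153).

B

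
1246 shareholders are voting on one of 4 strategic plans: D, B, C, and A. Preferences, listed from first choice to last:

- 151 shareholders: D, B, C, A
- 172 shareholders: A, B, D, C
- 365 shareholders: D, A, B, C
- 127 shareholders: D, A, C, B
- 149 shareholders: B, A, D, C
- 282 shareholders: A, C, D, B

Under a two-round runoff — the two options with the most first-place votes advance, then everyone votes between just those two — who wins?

Round 1 first-place votes: D 643, B 149, C 0, A 454.
D and A advance.
Runoff: D is preferred to A by 643 voters; A by 603.
D wins the runoff.

D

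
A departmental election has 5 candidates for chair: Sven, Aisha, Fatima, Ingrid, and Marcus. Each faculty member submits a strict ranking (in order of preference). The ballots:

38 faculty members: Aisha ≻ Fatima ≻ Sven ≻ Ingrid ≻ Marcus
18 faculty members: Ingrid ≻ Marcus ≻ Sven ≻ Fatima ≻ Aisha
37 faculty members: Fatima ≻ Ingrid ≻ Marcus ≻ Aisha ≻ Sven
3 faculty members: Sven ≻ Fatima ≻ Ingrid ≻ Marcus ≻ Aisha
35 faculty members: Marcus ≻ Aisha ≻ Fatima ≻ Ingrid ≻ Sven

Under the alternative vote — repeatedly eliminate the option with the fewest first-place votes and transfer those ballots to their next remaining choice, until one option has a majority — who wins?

Fatima

Round 1: Sven 3, Aisha 38, Fatima 37, Ingrid 18, Marcus 35. Eliminate Sven.
Round 2: Aisha 38, Fatima 40, Ingrid 18, Marcus 35. Eliminate Ingrid.
Round 3: Aisha 38, Fatima 40, Marcus 53. Eliminate Aisha.
Round 4: Fatima 78, Marcus 53. Fatima has a majority.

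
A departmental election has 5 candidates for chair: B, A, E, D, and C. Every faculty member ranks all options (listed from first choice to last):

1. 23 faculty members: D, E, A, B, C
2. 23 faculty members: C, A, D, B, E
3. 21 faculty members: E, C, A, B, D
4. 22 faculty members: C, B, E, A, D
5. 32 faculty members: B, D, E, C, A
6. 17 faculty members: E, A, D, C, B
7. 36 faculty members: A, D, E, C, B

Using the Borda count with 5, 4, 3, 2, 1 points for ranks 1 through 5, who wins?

B: 23·2 + 23·2 + 21·2 + 22·4 + 32·5 + 17·1 + 36·1 = 435
A: 23·3 + 23·4 + 21·3 + 22·2 + 32·1 + 17·4 + 36·5 = 548
E: 23·4 + 23·1 + 21·5 + 22·3 + 32·3 + 17·5 + 36·3 = 575
D: 23·5 + 23·3 + 21·1 + 22·1 + 32·4 + 17·3 + 36·4 = 550
C: 23·1 + 23·5 + 21·4 + 22·5 + 32·2 + 17·2 + 36·2 = 502
E has the highest Borda score (575).

E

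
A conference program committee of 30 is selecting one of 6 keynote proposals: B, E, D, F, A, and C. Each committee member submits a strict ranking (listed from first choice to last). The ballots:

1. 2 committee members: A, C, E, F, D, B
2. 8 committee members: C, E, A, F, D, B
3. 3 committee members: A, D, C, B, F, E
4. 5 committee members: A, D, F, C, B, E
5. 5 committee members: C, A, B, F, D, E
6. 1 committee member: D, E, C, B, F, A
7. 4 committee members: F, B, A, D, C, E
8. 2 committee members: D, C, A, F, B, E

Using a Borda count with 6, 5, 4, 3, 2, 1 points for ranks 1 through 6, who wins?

A

B: 2·1 + 8·1 + 3·3 + 5·2 + 5·4 + 1·3 + 4·5 + 2·2 = 76
E: 2·4 + 8·5 + 3·1 + 5·1 + 5·1 + 1·5 + 4·1 + 2·1 = 72
D: 2·2 + 8·2 + 3·5 + 5·5 + 5·2 + 1·6 + 4·3 + 2·6 = 100
F: 2·3 + 8·3 + 3·2 + 5·4 + 5·3 + 1·2 + 4·6 + 2·3 = 103
A: 2·6 + 8·4 + 3·6 + 5·6 + 5·5 + 1·1 + 4·4 + 2·4 = 142
C: 2·5 + 8·6 + 3·4 + 5·3 + 5·6 + 1·4 + 4·2 + 2·5 = 137
A has the highest Borda score (142).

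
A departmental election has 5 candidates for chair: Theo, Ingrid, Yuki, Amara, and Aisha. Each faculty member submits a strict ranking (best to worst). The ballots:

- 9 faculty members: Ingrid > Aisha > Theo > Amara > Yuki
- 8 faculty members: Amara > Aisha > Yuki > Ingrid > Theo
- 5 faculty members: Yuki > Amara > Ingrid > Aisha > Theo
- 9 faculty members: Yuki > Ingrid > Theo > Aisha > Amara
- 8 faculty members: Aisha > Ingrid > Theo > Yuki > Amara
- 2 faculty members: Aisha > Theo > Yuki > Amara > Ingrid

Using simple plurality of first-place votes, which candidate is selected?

First-place votes: Theo 0, Ingrid 9, Yuki 14, Amara 8, Aisha 10.
Yuki has the most first-place votes.

Yuki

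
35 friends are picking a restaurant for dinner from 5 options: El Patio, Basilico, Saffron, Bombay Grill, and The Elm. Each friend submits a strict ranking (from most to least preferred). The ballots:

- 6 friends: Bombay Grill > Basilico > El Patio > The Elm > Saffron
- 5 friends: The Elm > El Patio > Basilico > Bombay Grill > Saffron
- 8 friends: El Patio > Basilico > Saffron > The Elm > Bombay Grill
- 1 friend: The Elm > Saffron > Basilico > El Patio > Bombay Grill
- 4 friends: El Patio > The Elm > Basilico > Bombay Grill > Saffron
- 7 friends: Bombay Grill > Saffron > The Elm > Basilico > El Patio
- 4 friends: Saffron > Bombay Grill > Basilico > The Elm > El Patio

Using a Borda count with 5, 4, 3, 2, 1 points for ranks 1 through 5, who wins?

Basilico

El Patio: 6·3 + 5·4 + 8·5 + 1·2 + 4·5 + 7·1 + 4·1 = 111
Basilico: 6·4 + 5·3 + 8·4 + 1·3 + 4·3 + 7·2 + 4·3 = 112
Saffron: 6·1 + 5·1 + 8·3 + 1·4 + 4·1 + 7·4 + 4·5 = 91
Bombay Grill: 6·5 + 5·2 + 8·1 + 1·1 + 4·2 + 7·5 + 4·4 = 108
The Elm: 6·2 + 5·5 + 8·2 + 1·5 + 4·4 + 7·3 + 4·2 = 103
Basilico has the highest Borda score (112).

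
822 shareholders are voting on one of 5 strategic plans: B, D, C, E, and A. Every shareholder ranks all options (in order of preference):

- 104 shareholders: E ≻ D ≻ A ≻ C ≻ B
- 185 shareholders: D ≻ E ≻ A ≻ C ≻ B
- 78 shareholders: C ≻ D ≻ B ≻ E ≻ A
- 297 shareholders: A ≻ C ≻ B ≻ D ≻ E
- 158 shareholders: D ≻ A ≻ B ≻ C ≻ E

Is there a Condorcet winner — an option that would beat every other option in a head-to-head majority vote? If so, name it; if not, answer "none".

D vs B: 525–297 for D.
D vs C: 447–375 for D.
D vs E: 718–104 for D.
D vs A: 525–297 for D.
D beats every other option head-to-head.

D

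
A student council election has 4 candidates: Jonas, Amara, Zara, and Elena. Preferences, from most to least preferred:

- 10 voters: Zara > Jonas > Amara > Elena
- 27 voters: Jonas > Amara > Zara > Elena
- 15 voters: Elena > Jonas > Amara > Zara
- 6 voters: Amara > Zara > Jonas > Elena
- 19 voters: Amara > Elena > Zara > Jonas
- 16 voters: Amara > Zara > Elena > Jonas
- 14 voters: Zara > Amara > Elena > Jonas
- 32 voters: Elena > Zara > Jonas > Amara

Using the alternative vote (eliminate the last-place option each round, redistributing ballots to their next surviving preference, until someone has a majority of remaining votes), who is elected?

Amara

Round 1: Jonas 27, Amara 41, Zara 24, Elena 47. Eliminate Zara.
Round 2: Jonas 37, Amara 55, Elena 47. Eliminate Jonas.
Round 3: Amara 92, Elena 47. Amara has a majority.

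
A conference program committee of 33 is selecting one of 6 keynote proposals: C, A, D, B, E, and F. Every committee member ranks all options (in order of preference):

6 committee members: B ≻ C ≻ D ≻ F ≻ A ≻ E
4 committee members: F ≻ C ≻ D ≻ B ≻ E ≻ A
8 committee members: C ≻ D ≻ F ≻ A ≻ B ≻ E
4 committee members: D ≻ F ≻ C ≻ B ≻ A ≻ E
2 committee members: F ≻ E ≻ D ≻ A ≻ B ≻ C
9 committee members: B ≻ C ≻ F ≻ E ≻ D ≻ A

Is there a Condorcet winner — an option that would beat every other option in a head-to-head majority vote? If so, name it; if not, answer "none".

none

Checking pairwise contests:
B beats C 17–16.
C beats A 31–2.
C beats D 27–6.
D beats B 18–15.
C beats E 31–2.
C beats F 23–10.
Every option loses at least one head-to-head, so there is no Condorcet winner.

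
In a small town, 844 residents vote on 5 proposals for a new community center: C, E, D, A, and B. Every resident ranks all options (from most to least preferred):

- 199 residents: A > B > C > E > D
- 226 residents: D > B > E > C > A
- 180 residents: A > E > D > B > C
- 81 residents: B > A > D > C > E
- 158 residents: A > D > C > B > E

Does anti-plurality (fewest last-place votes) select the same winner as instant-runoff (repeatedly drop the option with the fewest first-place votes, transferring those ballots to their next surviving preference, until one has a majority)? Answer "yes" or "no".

Anti-plurality — last-place votes: C 180, E 239, D 199, A 226, B 0. Winner: B.
Instant-runoff — R1 C 0, E 0, D 226, A 537, B 81 (A winner). Winner: A.
The two methods disagree.

no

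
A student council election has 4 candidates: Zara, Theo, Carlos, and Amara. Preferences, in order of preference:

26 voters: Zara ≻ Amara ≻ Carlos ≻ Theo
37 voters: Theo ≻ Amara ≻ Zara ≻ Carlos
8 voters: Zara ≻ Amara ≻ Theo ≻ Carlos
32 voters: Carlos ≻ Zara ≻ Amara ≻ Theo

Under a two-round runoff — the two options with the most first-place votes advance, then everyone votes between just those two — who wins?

Zara

Round 1 first-place votes: Zara 34, Theo 37, Carlos 32, Amara 0.
Theo and Zara advance.
Runoff: Theo is preferred to Zara by 37 voters; Zara by 66.
Zara wins the runoff.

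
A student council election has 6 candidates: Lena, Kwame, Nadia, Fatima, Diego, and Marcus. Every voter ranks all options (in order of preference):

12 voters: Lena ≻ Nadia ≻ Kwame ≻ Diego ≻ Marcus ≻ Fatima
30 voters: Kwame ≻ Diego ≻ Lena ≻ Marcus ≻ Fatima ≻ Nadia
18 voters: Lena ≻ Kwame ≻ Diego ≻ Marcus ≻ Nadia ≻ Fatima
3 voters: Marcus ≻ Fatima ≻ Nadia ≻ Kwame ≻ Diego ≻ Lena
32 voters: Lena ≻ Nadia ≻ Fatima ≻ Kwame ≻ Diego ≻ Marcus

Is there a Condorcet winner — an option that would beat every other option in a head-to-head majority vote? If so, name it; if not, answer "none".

Lena vs Kwame: 62–33 for Lena.
Lena vs Nadia: 92–3 for Lena.
Lena vs Fatima: 92–3 for Lena.
Lena vs Diego: 62–33 for Lena.
Lena vs Marcus: 92–3 for Lena.
Lena beats every other option head-to-head.

Lena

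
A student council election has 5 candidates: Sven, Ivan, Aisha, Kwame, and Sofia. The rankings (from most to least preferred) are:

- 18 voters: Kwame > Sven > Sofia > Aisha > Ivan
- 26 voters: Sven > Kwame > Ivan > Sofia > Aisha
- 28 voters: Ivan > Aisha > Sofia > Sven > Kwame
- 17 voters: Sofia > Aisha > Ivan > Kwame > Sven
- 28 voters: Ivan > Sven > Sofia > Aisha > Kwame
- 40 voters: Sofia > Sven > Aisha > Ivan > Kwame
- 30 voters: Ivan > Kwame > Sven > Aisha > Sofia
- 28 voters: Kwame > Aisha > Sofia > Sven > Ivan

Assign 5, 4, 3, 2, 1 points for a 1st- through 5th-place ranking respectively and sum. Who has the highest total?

Sven

Sven: 18·4 + 26·5 + 28·2 + 17·1 + 28·4 + 40·4 + 30·3 + 28·2 = 693
Ivan: 18·1 + 26·3 + 28·5 + 17·3 + 28·5 + 40·2 + 30·5 + 28·1 = 685
Aisha: 18·2 + 26·1 + 28·4 + 17·4 + 28·2 + 40·3 + 30·2 + 28·4 = 590
Kwame: 18·5 + 26·4 + 28·1 + 17·2 + 28·1 + 40·1 + 30·4 + 28·5 = 584
Sofia: 18·3 + 26·2 + 28·3 + 17·5 + 28·3 + 40·5 + 30·1 + 28·3 = 673
Sven has the highest Borda score (693).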